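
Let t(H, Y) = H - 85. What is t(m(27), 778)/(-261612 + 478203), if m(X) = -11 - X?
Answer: -41/72197 ≈ -0.00056789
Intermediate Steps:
t(H, Y) = -85 + H
t(m(27), 778)/(-261612 + 478203) = (-85 + (-11 - 1*27))/(-261612 + 478203) = (-85 + (-11 - 27))/216591 = (-85 - 38)*(1/216591) = -123*1/216591 = -41/72197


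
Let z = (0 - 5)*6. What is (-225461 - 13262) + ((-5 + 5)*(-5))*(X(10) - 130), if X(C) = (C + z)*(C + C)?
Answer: -238723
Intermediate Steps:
z = -30 (z = -5*6 = -30)
X(C) = 2*C*(-30 + C) (X(C) = (C - 30)*(C + C) = (-30 + C)*(2*C) = 2*C*(-30 + C))
(-225461 - 13262) + ((-5 + 5)*(-5))*(X(10) - 130) = (-225461 - 13262) + ((-5 + 5)*(-5))*(2*10*(-30 + 10) - 130) = -238723 + (0*(-5))*(2*10*(-20) - 130) = -238723 + 0*(-400 - 130) = -238723 + 0*(-530) = -238723 + 0 = -238723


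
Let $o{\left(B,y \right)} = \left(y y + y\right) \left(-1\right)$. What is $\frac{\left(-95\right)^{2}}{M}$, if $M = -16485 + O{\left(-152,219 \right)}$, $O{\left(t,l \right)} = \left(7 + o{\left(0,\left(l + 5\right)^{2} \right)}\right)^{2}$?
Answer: $\frac{1805}{1267743669577698908} \approx 1.4238 \cdot 10^{-15}$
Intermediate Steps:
$o{\left(B,y \right)} = - y - y^{2}$ ($o{\left(B,y \right)} = \left(y^{2} + y\right) \left(-1\right) = \left(y + y^{2}\right) \left(-1\right) = - y - y^{2}$)
$O{\left(t,l \right)} = \left(7 - \left(5 + l\right)^{2} \left(1 + \left(5 + l\right)^{2}\right)\right)^{2}$ ($O{\left(t,l \right)} = \left(7 - \left(l + 5\right)^{2} \left(1 + \left(l + 5\right)^{2}\right)\right)^{2} = \left(7 - \left(5 + l\right)^{2} \left(1 + \left(5 + l\right)^{2}\right)\right)^{2}$)
$M = 6338718347888494540$ ($M = -16485 + \left(-7 + \left(5 + 219\right)^{2} + \left(5 + 219\right)^{4}\right)^{2} = -16485 + \left(-7 + 224^{2} + 224^{4}\right)^{2} = -16485 + \left(-7 + 50176 + 2517630976\right)^{2} = -16485 + 2517681145^{2} = -16485 + 6338718347888511025 = 6338718347888494540$)
$\frac{\left(-95\right)^{2}}{M} = \frac{\left(-95\right)^{2}}{6338718347888494540} = 9025 \cdot \frac{1}{6338718347888494540} = \frac{1805}{1267743669577698908}$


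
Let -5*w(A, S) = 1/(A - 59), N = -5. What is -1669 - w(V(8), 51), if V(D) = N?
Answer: -534081/320 ≈ -1669.0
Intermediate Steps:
V(D) = -5
w(A, S) = -1/(5*(-59 + A)) (w(A, S) = -1/(5*(A - 59)) = -1/(5*(-59 + A)))
-1669 - w(V(8), 51) = -1669 - (-1)/(-295 + 5*(-5)) = -1669 - (-1)/(-295 - 25) = -1669 - (-1)/(-320) = -1669 - (-1)*(-1)/320 = -1669 - 1*1/320 = -1669 - 1/320 = -534081/320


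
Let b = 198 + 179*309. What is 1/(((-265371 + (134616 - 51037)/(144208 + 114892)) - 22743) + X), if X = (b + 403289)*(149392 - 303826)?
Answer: -259100/18358348727275021 ≈ -1.4113e-11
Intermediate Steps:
b = 55509 (b = 198 + 55311 = 55509)
X = -70854010332 (X = (55509 + 403289)*(149392 - 303826) = 458798*(-154434) = -70854010332)
1/(((-265371 + (134616 - 51037)/(144208 + 114892)) - 22743) + X) = 1/(((-265371 + (134616 - 51037)/(144208 + 114892)) - 22743) - 70854010332) = 1/(((-265371 + 83579/259100) - 22743) - 70854010332) = 1/((-68757542521/259100 - 22743) - 70854010332) = 1/(-74650253821/259100 - 70854010332) = 1/(-18358348727275021/259100) = -259100/18358348727275021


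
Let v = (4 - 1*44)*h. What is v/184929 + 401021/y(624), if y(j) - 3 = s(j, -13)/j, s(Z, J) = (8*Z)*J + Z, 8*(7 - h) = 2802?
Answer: -74159039509/18492900 ≈ -4010.1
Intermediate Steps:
h = -1373/4 (h = 7 - ⅛*2802 = 7 - 1401/4 = -1373/4 ≈ -343.25)
s(Z, J) = Z + 8*J*Z (s(Z, J) = 8*J*Z + Z = Z + 8*J*Z)
v = 13730 (v = (4 - 1*44)*(-1373/4) = (4 - 44)*(-1373/4) = -40*(-1373/4) = 13730)
y(j) = -100 (y(j) = 3 + (j*(1 + 8*(-13)))/j = 3 + (j*(1 - 104))/j = 3 + (j*(-103))/j = 3 + (-103*j)/j = 3 - 103 = -100)
v/184929 + 401021/y(624) = 13730/184929 + 401021/(-100) = 13730*(1/184929) + 401021*(-1/100) = 13730/184929 - 401021/100 = -74159039509/18492900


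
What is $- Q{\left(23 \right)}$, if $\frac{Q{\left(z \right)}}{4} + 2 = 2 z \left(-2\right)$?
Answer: $376$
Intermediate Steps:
$Q{\left(z \right)} = -8 - 16 z$ ($Q{\left(z \right)} = -8 + 4 \cdot 2 z \left(-2\right) = -8 + 4 \left(- 4 z\right) = -8 - 16 z$)
$- Q{\left(23 \right)} = - (-8 - 368) = \left(-1\right) \left(-376\right) = 376$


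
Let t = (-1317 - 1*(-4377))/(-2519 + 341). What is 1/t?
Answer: -121/170 ≈ -0.71176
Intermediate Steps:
t = -170/121 (t = (-1317 + 4377)/(-2178) = 3060*(-1/2178) = -170/121 ≈ -1.4050)
1/t = 1/(-170/121) = -121/170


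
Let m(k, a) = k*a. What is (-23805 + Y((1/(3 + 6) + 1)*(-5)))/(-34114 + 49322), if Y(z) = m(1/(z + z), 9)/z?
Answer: -119024271/76040000 ≈ -1.5653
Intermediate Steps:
m(k, a) = a*k
Y(z) = 9/(2*z**2) (Y(z) = (9/(z + z))/z = (9/((2*z)))/z = (9*(1/(2*z)))/z = (9/(2*z))/z = 9/(2*z**2))
(-23805 + Y((1/(3 + 6) + 1)*(-5)))/(-34114 + 49322) = (-23805 + 9/(2*((1/(3 + 6) + 1)*(-5))**2))/(-34114 + 49322) = (-23805 + 9/(2*((1/9 + 1)*(-5))**2))/15208 = (-23805 + 9/(2*((1/9 + 1)*(-5))**2))*(1/15208) = (-23805 + 9/(2*((10/9)*(-5))**2))*(1/15208) = (-23805 + 9/(2*(-50/9)**2))*(1/15208) = (-23805 + (9/2)*(81/2500))*(1/15208) = (-23805 + 729/5000)*(1/15208) = -119024271/5000*1/15208 = -119024271/76040000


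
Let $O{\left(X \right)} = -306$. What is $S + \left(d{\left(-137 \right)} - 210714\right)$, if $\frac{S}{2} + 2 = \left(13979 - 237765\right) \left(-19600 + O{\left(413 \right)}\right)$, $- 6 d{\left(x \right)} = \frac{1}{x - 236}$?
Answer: $\frac{19938694516333}{2238} \approx 8.9092 \cdot 10^{9}$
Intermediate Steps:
$d{\left(x \right)} = - \frac{1}{6 \left(-236 + x\right)}$ ($d{\left(x \right)} = - \frac{1}{6 \left(x - 236\right)} = - \frac{1}{6 \left(-236 + x\right)}$)
$S = 8909368228$ ($S = -4 + 2 \left(13979 - 237765\right) \left(-19600 - 306\right) = -4 + 2 \left(\left(-223786\right) \left(-19906\right)\right) = -4 + 2 \cdot 4454684116 = -4 + 8909368232 = 8909368228$)
$S + \left(d{\left(-137 \right)} - 210714\right) = 8909368228 - \left(210714 + \frac{1}{-1416 + 6 \left(-137\right)}\right) = 8909368228 - \left(210714 + \frac{1}{-1416 - 822}\right) = 8909368228 - \frac{471577931}{2238} = \frac{19938694516333}{2238}$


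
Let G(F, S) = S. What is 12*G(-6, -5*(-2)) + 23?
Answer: 143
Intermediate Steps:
12*G(-6, -5*(-2)) + 23 = 12*(-5*(-2)) + 23 = 12*10 + 23 = 120 + 23 = 143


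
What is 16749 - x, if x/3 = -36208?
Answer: 125373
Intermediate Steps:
x = -108624 (x = 3*(-36208) = -108624)
16749 - x = 16749 - 1*(-108624) = 16749 + 108624 = 125373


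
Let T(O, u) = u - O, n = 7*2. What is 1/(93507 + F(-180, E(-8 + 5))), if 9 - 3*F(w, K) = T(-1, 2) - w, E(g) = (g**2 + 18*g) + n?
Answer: 1/93449 ≈ 1.0701e-5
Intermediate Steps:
n = 14
E(g) = 14 + g**2 + 18*g (E(g) = (g**2 + 18*g) + 14 = 14 + g**2 + 18*g)
F(w, K) = 2 + w/3 (F(w, K) = 3 - ((2 - 1*(-1)) - w)/3 = 3 - ((2 + 1) - w)/3 = 3 - (3 - w)/3 = 3 + (-1 + w/3) = 2 + w/3)
1/(93507 + F(-180, E(-8 + 5))) = 1/(93507 + (2 + (1/3)*(-180))) = 1/(93507 + (2 - 60)) = 1/(93507 - 58) = 1/93449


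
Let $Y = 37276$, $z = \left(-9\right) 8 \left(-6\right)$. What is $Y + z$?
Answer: $37708$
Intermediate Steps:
$z = 432$ ($z = \left(-72\right) \left(-6\right) = 432$)
$Y + z = 37276 + 432 = 37708$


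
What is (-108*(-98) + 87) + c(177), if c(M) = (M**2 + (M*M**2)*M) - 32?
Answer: 981548209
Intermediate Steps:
c(M) = -32 + M**2 + M**4 (c(M) = (M**2 + M**3*M) - 32 = (M**2 + M**4) - 32 = -32 + M**2 + M**4)
(-108*(-98) + 87) + c(177) = (-108*(-98) + 87) + (-32 + 177**2 + 177**4) = (10584 + 87) + (-32 + 31329 + 981506241) = 10671 + 981537538 = 981548209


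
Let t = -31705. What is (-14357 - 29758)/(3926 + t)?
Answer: 44115/27779 ≈ 1.5881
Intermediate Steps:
(-14357 - 29758)/(3926 + t) = (-14357 - 29758)/(3926 - 31705) = -44115/(-27779) = -44115*(-1/27779) = 44115/27779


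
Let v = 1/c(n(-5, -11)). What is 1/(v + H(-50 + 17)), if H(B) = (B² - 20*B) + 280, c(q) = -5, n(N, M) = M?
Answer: 5/10144 ≈ 0.00049290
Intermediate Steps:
H(B) = 280 + B² - 20*B
v = -⅕ (v = 1/(-5) = -⅕ ≈ -0.20000)
1/(v + H(-50 + 17)) = 1/(-⅕ + (280 + (-50 + 17)² - 20*(-50 + 17))) = 1/(-⅕ + (280 + (-33)² - 20*(-33))) = 1/(-⅕ + (280 + 1089 + 660)) = 1/(-⅕ + 2029) = 1/(10144/5) = 5/10144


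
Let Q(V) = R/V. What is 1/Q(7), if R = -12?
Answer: -7/12 ≈ -0.58333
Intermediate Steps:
Q(V) = -12/V
1/Q(7) = 1/(-12/7) = -7/12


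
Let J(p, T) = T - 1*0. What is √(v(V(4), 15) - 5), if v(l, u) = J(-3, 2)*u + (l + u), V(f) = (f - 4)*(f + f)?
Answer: 2*√10 ≈ 6.3246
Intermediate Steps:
V(f) = 2*f*(-4 + f) (V(f) = (-4 + f)*(2*f) = 2*f*(-4 + f))
J(p, T) = T (J(p, T) = T + 0 = T)
v(l, u) = l + 3*u (v(l, u) = 2*u + (l + u) = l + 3*u)
√(v(V(4), 15) - 5) = √((2*4*(-4 + 4) + 3*15) - 5) = √((2*4*0 + 45) - 5) = √((0 + 45) - 5) = √(45 - 5) = √40 = 2*√10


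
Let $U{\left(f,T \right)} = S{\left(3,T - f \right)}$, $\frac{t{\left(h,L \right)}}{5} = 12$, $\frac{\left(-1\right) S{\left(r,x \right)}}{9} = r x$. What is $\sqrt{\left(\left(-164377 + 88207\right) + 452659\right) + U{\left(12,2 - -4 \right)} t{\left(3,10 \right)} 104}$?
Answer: $\sqrt{1387369} \approx 1177.9$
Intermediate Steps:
$S{\left(r,x \right)} = - 9 r x$
$t{\left(h,L \right)} = 60$ ($t{\left(h,L \right)} = 5 \cdot 12 = 60$)
$U{\left(f,T \right)} = - 27 T + 27 f$ ($U{\left(f,T \right)} = \left(-9\right) 3 \left(T - f\right) = - 27 T + 27 f$)
$\sqrt{\left(\left(-164377 + 88207\right) + 452659\right) + U{\left(12,2 - -4 \right)} t{\left(3,10 \right)} 104} = \sqrt{\left(\left(-164377 + 88207\right) + 452659\right) + \left(- 27 \left(2 - -4\right) + 27 \cdot 12\right) 60 \cdot 104} = \sqrt{\left(-76170 + 452659\right) + \left(- 27 \left(2 + 4\right) + 324\right) 60 \cdot 104} = \sqrt{376489 + \left(\left(-27\right) 6 + 324\right) 60 \cdot 104} = \sqrt{376489 + \left(-162 + 324\right) 60 \cdot 104} = \sqrt{376489 + 162 \cdot 60 \cdot 104} = \sqrt{376489 + 9720 \cdot 104} = \sqrt{376489 + 1010880} = \sqrt{1387369}$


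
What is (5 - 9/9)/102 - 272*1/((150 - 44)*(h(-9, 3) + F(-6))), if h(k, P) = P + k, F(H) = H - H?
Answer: 1262/2703 ≈ 0.46689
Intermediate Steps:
F(H) = 0
(5 - 9/9)/102 - 272*1/((150 - 44)*(h(-9, 3) + F(-6))) = (5 - 9/9)/102 - 272*1/((150 - 44)*((3 - 9) + 0)) = (5 + (⅑)*(-9))*(1/102) - 272*1/(106*(-6 + 0)) = (5 - 1)*(1/102) - 272/(106*(-6)) = 4*(1/102) - 272/(-636) = 2/51 - 272*(-1/636) = 2/51 + 68/159 = 1262/2703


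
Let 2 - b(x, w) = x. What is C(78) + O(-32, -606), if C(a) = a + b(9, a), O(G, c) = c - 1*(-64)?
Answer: -471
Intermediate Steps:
b(x, w) = 2 - x
O(G, c) = 64 + c (O(G, c) = c + 64 = 64 + c)
C(a) = -7 + a (C(a) = a + (2 - 1*9) = a + (2 - 9) = a - 7 = -7 + a)
C(78) + O(-32, -606) = (-7 + 78) + (64 - 606) = 71 - 542 = -471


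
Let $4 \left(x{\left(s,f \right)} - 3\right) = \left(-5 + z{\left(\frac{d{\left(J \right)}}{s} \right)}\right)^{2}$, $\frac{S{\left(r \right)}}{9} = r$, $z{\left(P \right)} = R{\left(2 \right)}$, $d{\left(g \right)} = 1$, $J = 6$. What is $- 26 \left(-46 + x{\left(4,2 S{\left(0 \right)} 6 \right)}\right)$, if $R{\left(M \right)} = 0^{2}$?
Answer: $\frac{1911}{2} \approx 955.5$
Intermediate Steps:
$R{\left(M \right)} = 0$
$z{\left(P \right)} = 0$
$S{\left(r \right)} = 9 r$
$x{\left(s,f \right)} = \frac{37}{4}$ ($x{\left(s,f \right)} = 3 + \frac{\left(-5 + 0\right)^{2}}{4} = 3 + \frac{\left(-5\right)^{2}}{4} = 3 + \frac{1}{4} \cdot 25 = 3 + \frac{25}{4} = \frac{37}{4}$)
$- 26 \left(-46 + x{\left(4,2 S{\left(0 \right)} 6 \right)}\right) = - 26 \left(-46 + \frac{37}{4}\right) = \left(-26\right) \left(- \frac{147}{4}\right) = \frac{1911}{2}$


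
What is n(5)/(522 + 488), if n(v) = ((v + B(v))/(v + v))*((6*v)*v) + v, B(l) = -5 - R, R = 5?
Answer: -7/101 ≈ -0.069307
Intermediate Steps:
B(l) = -10 (B(l) = -5 - 1*5 = -5 - 5 = -10)
n(v) = v + 3*v*(-10 + v) (n(v) = ((v - 10)/(v + v))*((6*v)*v) + v = ((-10 + v)/((2*v)))*(6*v²) + v = ((-10 + v)*(1/(2*v)))*(6*v²) + v = ((-10 + v)/(2*v))*(6*v²) + v = 3*v*(-10 + v) + v = v + 3*v*(-10 + v))
n(5)/(522 + 488) = (5*(-29 + 3*5))/(522 + 488) = (5*(-29 + 15))/1010 = (5*(-14))*(1/1010) = -70*1/1010 = -7/101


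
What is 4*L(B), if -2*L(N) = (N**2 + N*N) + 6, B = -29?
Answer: -3376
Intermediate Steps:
L(N) = -3 - N**2 (L(N) = -((N**2 + N*N) + 6)/2 = -((N**2 + N**2) + 6)/2 = -(2*N**2 + 6)/2 = -(6 + 2*N**2)/2 = -3 - N**2)
4*L(B) = 4*(-3 - 1*(-29)**2) = 4*(-3 - 1*841) = 4*(-3 - 841) = 4*(-844) = -3376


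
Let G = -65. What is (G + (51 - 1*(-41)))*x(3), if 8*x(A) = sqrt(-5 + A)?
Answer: 27*I*sqrt(2)/8 ≈ 4.773*I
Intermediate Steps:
x(A) = sqrt(-5 + A)/8
(G + (51 - 1*(-41)))*x(3) = (-65 + (51 - 1*(-41)))*(sqrt(-5 + 3)/8) = (-65 + (51 + 41))*(sqrt(-2)/8) = (-65 + 92)*((I*sqrt(2))/8) = 27*(I*sqrt(2)/8) = 27*I*sqrt(2)/8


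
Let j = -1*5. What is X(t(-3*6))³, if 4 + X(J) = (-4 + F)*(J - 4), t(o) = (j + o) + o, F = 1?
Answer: 2248091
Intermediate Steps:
j = -5
t(o) = -5 + 2*o (t(o) = (-5 + o) + o = -5 + 2*o)
X(J) = 8 - 3*J (X(J) = -4 + (-4 + 1)*(J - 4) = -4 - 3*(-4 + J) = -4 + (12 - 3*J) = 8 - 3*J)
X(t(-3*6))³ = (8 - 3*(-5 + 2*(-3*6)))³ = (8 - 3*(-5 + 2*(-18)))³ = (8 - 3*(-5 - 36))³ = (8 - 3*(-41))³ = (8 + 123)³ = 131³ = 2248091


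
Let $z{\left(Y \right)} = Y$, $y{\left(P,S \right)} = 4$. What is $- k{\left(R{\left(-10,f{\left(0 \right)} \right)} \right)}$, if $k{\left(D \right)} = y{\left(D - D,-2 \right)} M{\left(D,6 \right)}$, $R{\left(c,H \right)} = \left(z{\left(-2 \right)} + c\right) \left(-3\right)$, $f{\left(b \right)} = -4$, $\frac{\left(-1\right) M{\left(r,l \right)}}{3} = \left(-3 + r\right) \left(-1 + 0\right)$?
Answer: $-396$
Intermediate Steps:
$M{\left(r,l \right)} = -9 + 3 r$ ($M{\left(r,l \right)} = - 3 \left(-3 + r\right) \left(-1 + 0\right) = - 3 \left(-3 + r\right) \left(-1\right) = - 3 \left(3 - r\right) = -9 + 3 r$)
$R{\left(c,H \right)} = 6 - 3 c$ ($R{\left(c,H \right)} = \left(-2 + c\right) \left(-3\right) = 6 - 3 c$)
$k{\left(D \right)} = -36 + 12 D$ ($k{\left(D \right)} = 4 \left(-9 + 3 D\right) = -36 + 12 D$)
$- k{\left(R{\left(-10,f{\left(0 \right)} \right)} \right)} = - (-36 + 12 \left(6 - -30\right)) = - (-36 + 12 \left(6 + 30\right)) = - (-36 + 12 \cdot 36) = - (-36 + 432) = \left(-1\right) 396 = -396$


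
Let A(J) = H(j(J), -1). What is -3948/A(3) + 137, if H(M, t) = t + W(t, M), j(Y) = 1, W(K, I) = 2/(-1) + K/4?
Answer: 17573/13 ≈ 1351.8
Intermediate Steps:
W(K, I) = -2 + K/4 (W(K, I) = 2*(-1) + K*(¼) = -2 + K/4)
H(M, t) = -2 + 5*t/4 (H(M, t) = t + (-2 + t/4) = -2 + 5*t/4)
A(J) = -13/4 (A(J) = -2 + (5/4)*(-1) = -2 - 5/4 = -13/4)
-3948/A(3) + 137 = -3948/(-13/4) + 137 = -3948*(-4)/13 + 137 = -42*(-376/13) + 137 = 15792/13 + 137 = 17573/13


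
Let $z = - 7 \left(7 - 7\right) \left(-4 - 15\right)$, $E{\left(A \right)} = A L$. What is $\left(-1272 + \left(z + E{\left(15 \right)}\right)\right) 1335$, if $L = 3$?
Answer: $-1638045$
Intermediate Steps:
$E{\left(A \right)} = 3 A$ ($E{\left(A \right)} = A 3 = 3 A$)
$z = 0$ ($z = - 7 \cdot 0 \left(-19\right) = \left(-7\right) 0 = 0$)
$\left(-1272 + \left(z + E{\left(15 \right)}\right)\right) 1335 = \left(-1272 + \left(0 + 3 \cdot 15\right)\right) 1335 = \left(-1272 + \left(0 + 45\right)\right) 1335 = \left(-1272 + 45\right) 1335 = \left(-1227\right) 1335 = -1638045$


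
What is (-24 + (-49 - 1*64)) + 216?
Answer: 79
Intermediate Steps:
(-24 + (-49 - 1*64)) + 216 = (-24 + (-49 - 64)) + 216 = (-24 - 113) + 216 = -137 + 216 = 79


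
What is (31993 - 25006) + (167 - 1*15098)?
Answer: -7944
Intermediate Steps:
(31993 - 25006) + (167 - 1*15098) = 6987 + (167 - 15098) = 6987 - 14931 = -7944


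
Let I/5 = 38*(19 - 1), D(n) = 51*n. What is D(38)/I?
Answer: 17/30 ≈ 0.56667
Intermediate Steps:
I = 3420 (I = 5*(38*(19 - 1)) = 5*(38*18) = 5*684 = 3420)
D(38)/I = (51*38)/3420 = 1938*(1/3420) = 17/30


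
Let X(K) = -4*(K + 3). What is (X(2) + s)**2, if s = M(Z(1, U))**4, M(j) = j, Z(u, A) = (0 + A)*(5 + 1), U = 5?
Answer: 656067600400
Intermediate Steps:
Z(u, A) = 6*A (Z(u, A) = A*6 = 6*A)
X(K) = -12 - 4*K (X(K) = -4*(3 + K) = -12 - 4*K)
s = 810000 (s = (6*5)**4 = 30**4 = 810000)
(X(2) + s)**2 = ((-12 - 4*2) + 810000)**2 = ((-12 - 8) + 810000)**2 = (-20 + 810000)**2 = 809980**2 = 656067600400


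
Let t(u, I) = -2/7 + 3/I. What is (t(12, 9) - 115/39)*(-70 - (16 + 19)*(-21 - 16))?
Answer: -46200/13 ≈ -3553.8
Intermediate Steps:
t(u, I) = -2/7 + 3/I (t(u, I) = -2*1/7 + 3/I = -2/7 + 3/I)
(t(12, 9) - 115/39)*(-70 - (16 + 19)*(-21 - 16)) = ((-2/7 + 3/9) - 115/39)*(-70 - (16 + 19)*(-21 - 16)) = ((-2/7 + 3*(1/9)) - 115*1/39)*(-70 - 35*(-37)) = ((-2/7 + 1/3) - 115/39)*(-70 - 1*(-1295)) = (1/21 - 115/39)*(-70 + 1295) = -264/91*1225 = -46200/13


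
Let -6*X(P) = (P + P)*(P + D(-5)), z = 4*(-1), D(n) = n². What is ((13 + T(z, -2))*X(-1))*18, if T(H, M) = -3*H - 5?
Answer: 2880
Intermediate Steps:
z = -4
X(P) = -P*(25 + P)/3 (X(P) = -(P + P)*(P + (-5)²)/6 = -2*P*(P + 25)/6 = -2*P*(25 + P)/6 = -P*(25 + P)/3)
T(H, M) = -5 - 3*H
((13 + T(z, -2))*X(-1))*18 = ((13 + (-5 - 3*(-4)))*(-⅓*(-1)*(25 - 1)))*18 = ((13 + (-5 + 12))*(-⅓*(-1)*24))*18 = ((13 + 7)*8)*18 = (20*8)*18 = 160*18 = 2880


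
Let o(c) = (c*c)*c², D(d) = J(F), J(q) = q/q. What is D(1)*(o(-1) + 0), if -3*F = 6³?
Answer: 1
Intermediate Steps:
F = -72 (F = -⅓*6³ = -⅓*216 = -72)
J(q) = 1
D(d) = 1
o(c) = c⁴ (o(c) = c²*c² = c⁴)
D(1)*(o(-1) + 0) = 1*((-1)⁴ + 0) = 1*(1 + 0) = 1*1 = 1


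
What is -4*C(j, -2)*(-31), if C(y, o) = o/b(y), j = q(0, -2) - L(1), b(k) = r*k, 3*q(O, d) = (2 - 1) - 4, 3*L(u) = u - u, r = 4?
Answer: 62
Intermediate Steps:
L(u) = 0 (L(u) = (u - u)/3 = (⅓)*0 = 0)
q(O, d) = -1 (q(O, d) = ((2 - 1) - 4)/3 = (1 - 4)/3 = (⅓)*(-3) = -1)
b(k) = 4*k
j = -1 (j = -1 - 1*0 = -1 + 0 = -1)
C(y, o) = o/(4*y) (C(y, o) = o/((4*y)) = o*(1/(4*y)) = o/(4*y))
-4*C(j, -2)*(-31) = -(-2)/(-1)*(-31) = -(-2)*(-1)*(-31) = -4*½*(-31) = -2*(-31) = 62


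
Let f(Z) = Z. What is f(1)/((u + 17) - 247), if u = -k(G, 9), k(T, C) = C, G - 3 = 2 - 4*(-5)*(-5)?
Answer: -1/239 ≈ -0.0041841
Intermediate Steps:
G = -95 (G = 3 + (2 - 4*(-5)*(-5)) = 3 + (2 + 20*(-5)) = 3 + (2 - 100) = 3 - 98 = -95)
u = -9 (u = -1*9 = -9)
f(1)/((u + 17) - 247) = 1/((-9 + 17) - 247) = 1/(8 - 247) = 1/(-239) = 1*(-1/239) = -1/239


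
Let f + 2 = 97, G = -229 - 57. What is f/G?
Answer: -95/286 ≈ -0.33217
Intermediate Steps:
G = -286
f = 95 (f = -2 + 97 = 95)
f/G = 95/(-286) = 95*(-1/286) = -95/286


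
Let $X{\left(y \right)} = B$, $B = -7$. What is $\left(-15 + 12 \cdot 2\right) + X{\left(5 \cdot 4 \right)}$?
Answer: $2$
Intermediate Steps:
$X{\left(y \right)} = -7$
$\left(-15 + 12 \cdot 2\right) + X{\left(5 \cdot 4 \right)} = \left(-15 + 12 \cdot 2\right) - 7 = \left(-15 + 24\right) - 7 = 9 - 7 = 2$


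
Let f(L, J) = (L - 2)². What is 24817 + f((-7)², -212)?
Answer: 27026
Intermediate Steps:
f(L, J) = (-2 + L)²
24817 + f((-7)², -212) = 24817 + (-2 + (-7)²)² = 24817 + (-2 + 49)² = 24817 + 47² = 24817 + 2209 = 27026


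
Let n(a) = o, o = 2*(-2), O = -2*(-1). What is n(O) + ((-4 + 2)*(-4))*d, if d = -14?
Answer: -116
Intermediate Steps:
O = 2
o = -4
n(a) = -4
n(O) + ((-4 + 2)*(-4))*d = -4 + ((-4 + 2)*(-4))*(-14) = -4 - 2*(-4)*(-14) = -4 + 8*(-14) = -4 - 112 = -116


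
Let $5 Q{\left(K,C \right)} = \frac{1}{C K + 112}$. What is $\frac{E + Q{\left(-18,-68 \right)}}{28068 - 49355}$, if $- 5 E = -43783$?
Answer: $- \frac{58494089}{142197160} \approx -0.41136$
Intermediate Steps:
$E = \frac{43783}{5}$ ($E = \left(- \frac{1}{5}\right) \left(-43783\right) = \frac{43783}{5} \approx 8756.6$)
$Q{\left(K,C \right)} = \frac{1}{5 \left(112 + C K\right)}$ ($Q{\left(K,C \right)} = \frac{1}{5 \left(C K + 112\right)} = \frac{1}{5 \left(112 + C K\right)}$)
$\frac{E + Q{\left(-18,-68 \right)}}{28068 - 49355} = \frac{\frac{43783}{5} + \frac{1}{5 \left(112 - -1224\right)}}{28068 - 49355} = \frac{\frac{43783}{5} + \frac{1}{5 \left(112 + 1224\right)}}{-21287} = \left(\frac{43783}{5} + \frac{1}{5 \cdot 1336}\right) \left(- \frac{1}{21287}\right) = \left(\frac{43783}{5} + \frac{1}{5} \cdot \frac{1}{1336}\right) \left(- \frac{1}{21287}\right) = \left(\frac{43783}{5} + \frac{1}{6680}\right) \left(- \frac{1}{21287}\right) = \frac{58494089}{6680} \left(- \frac{1}{21287}\right) = - \frac{58494089}{142197160}$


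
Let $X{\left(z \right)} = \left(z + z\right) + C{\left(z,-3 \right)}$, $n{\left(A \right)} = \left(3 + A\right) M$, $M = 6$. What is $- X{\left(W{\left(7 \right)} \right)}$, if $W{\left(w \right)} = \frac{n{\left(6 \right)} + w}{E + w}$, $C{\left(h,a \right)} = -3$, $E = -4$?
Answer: $- \frac{113}{3} \approx -37.667$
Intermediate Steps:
$n{\left(A \right)} = 18 + 6 A$ ($n{\left(A \right)} = \left(3 + A\right) 6 = 18 + 6 A$)
$W{\left(w \right)} = \frac{54 + w}{-4 + w}$ ($W{\left(w \right)} = \frac{\left(18 + 6 \cdot 6\right) + w}{-4 + w} = \frac{\left(18 + 36\right) + w}{-4 + w} = \frac{54 + w}{-4 + w}$)
$X{\left(z \right)} = -3 + 2 z$ ($X{\left(z \right)} = \left(z + z\right) - 3 = 2 z - 3 = -3 + 2 z$)
$- X{\left(W{\left(7 \right)} \right)} = - (-3 + 2 \frac{54 + 7}{-4 + 7}) = - (-3 + 2 \cdot \frac{1}{3} \cdot 61) = - (-3 + 2 \cdot \frac{61}{3}) = - (-3 + \frac{122}{3}) = \left(-1\right) \frac{113}{3} = - \frac{113}{3}$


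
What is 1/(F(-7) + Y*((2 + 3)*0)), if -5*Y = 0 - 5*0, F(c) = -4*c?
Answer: 1/28 ≈ 0.035714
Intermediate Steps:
Y = 0 (Y = -(0 - 5*0)/5 = -(0 + 0)/5 = -1/5*0 = 0)
1/(F(-7) + Y*((2 + 3)*0)) = 1/(-4*(-7) + 0*((2 + 3)*0)) = 1/(28 + 0*(5*0)) = 1/(28 + 0*0) = 1/(28 + 0) = 1/28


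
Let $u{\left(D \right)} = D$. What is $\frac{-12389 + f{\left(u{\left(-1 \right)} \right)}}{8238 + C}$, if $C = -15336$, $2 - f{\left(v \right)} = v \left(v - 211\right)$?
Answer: $\frac{12599}{7098} \approx 1.775$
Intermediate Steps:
$f{\left(v \right)} = 2 - v \left(-211 + v\right)$ ($f{\left(v \right)} = 2 - v \left(v - 211\right) = 2 - v \left(-211 + v\right)$)
$\frac{-12389 + f{\left(u{\left(-1 \right)} \right)}}{8238 + C} = \frac{-12389 + \left(2 - \left(-1\right)^{2} + 211 \left(-1\right)\right)}{8238 - 15336} = \frac{-12389 - 210}{-7098} = \left(-12389 - 210\right) \left(- \frac{1}{7098}\right) = \left(-12599\right) \left(- \frac{1}{7098}\right) = \frac{12599}{7098}$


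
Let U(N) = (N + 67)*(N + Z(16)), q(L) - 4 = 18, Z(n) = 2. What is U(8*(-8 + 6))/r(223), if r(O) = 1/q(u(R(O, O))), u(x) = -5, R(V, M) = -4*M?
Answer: -15708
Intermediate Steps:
q(L) = 22 (q(L) = 4 + 18 = 22)
U(N) = (2 + N)*(67 + N) (U(N) = (N + 67)*(N + 2) = (67 + N)*(2 + N) = (2 + N)*(67 + N))
r(O) = 1/22
U(8*(-8 + 6))/r(223) = (134 + (8*(-8 + 6))² + 69*(8*(-8 + 6)))/(1/22) = (134 + (8*(-2))² + 69*(8*(-2)))*22 = (134 + (-16)² + 69*(-16))*22 = (134 + 256 - 1104)*22 = -714*22 = -15708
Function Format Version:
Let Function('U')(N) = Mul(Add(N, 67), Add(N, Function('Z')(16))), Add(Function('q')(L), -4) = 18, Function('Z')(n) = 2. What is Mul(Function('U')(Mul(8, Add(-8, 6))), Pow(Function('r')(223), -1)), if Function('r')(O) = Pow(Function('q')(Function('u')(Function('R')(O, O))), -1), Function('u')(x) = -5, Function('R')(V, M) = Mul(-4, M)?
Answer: -15708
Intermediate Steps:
Function('q')(L) = 22 (Function('q')(L) = Add(4, 18) = 22)
Function('U')(N) = Mul(Add(2, N), Add(67, N)) (Function('U')(N) = Mul(Add(N, 67), Add(N, 2)) = Mul(Add(67, N), Add(2, N)) = Mul(Add(2, N), Add(67, N)))
Function('r')(O) = Rational(1, 22) (Function('r')(O) = Pow(22, -1) = Rational(1, 22))
Mul(Function('U')(Mul(8, Add(-8, 6))), Pow(Function('r')(223), -1)) = Mul(Add(134, Pow(Mul(8, Add(-8, 6)), 2), Mul(69, Mul(8, Add(-8, 6)))), Pow(Rational(1, 22), -1)) = Mul(Add(134, Pow(Mul(8, -2), 2), Mul(69, Mul(8, -2))), 22) = Mul(Add(134, Pow(-16, 2), Mul(69, -16)), 22) = Mul(Add(134, 256, -1104), 22) = Mul(-714, 22) = -15708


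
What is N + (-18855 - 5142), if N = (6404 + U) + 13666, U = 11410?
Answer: 7483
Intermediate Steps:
N = 31480 (N = (6404 + 11410) + 13666 = 17814 + 13666 = 31480)
N + (-18855 - 5142) = 31480 + (-18855 - 5142) = 31480 - 23997 = 7483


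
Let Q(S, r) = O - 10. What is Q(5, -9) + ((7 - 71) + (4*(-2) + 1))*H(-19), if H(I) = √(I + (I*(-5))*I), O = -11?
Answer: -21 - 284*I*√114 ≈ -21.0 - 3032.3*I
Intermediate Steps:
Q(S, r) = -21 (Q(S, r) = -11 - 10 = -21)
H(I) = √(I - 5*I²) (H(I) = √(I + (-5*I)*I) = √(I - 5*I²))
Q(5, -9) + ((7 - 71) + (4*(-2) + 1))*H(-19) = -21 + ((7 - 71) + (4*(-2) + 1))*√(-19*(1 - 5*(-19))) = -21 + (-64 + (-8 + 1))*√(-19*(1 + 95)) = -21 + (-64 - 7)*√(-19*96) = -21 - 284*I*√114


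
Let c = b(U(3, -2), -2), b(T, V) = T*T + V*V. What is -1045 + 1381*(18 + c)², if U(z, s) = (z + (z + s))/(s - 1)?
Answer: 63159631/81 ≈ 7.7975e+5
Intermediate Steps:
U(z, s) = (s + 2*z)/(-1 + s) (U(z, s) = (z + (s + z))/(-1 + s) = (s + 2*z)/(-1 + s))
b(T, V) = T² + V²
c = 52/9 (c = ((-2 + 2*3)/(-1 - 2))² + (-2)² = ((-2 + 6)/(-3))² + 4 = (-⅓*4)² + 4 = (-4/3)² + 4 = 16/9 + 4 = 52/9 ≈ 5.7778)
-1045 + 1381*(18 + c)² = -1045 + 1381*(18 + 52/9)² = -1045 + 1381*(214/9)² = -1045 + 1381*(45796/81) = -1045 + 63244276/81 = 63159631/81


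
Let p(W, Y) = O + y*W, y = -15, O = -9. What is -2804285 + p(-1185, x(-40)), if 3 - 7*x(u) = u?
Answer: -2786519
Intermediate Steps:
x(u) = 3/7 - u/7
p(W, Y) = -9 - 15*W
-2804285 + p(-1185, x(-40)) = -2804285 + (-9 - 15*(-1185)) = -2804285 + (-9 + 17775) = -2804285 + 17766 = -2786519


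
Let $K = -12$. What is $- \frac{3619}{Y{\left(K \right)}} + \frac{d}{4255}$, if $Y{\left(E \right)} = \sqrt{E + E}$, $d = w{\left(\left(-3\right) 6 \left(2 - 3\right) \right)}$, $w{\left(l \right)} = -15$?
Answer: $- \frac{3}{851} + \frac{3619 i \sqrt{6}}{12} \approx -0.0035253 + 738.73 i$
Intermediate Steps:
$d = -15$
$Y{\left(E \right)} = \sqrt{2} \sqrt{E}$ ($Y{\left(E \right)} = \sqrt{2 E} = \sqrt{2} \sqrt{E}$)
$- \frac{3619}{Y{\left(K \right)}} + \frac{d}{4255} = - \frac{3619}{\sqrt{2} \sqrt{-12}} - \frac{15}{4255} = - \frac{3619}{\sqrt{2} \cdot 2 i \sqrt{3}} - \frac{3}{851} = - \frac{3619}{2 i \sqrt{6}} - \frac{3}{851} = - 3619 \left(- \frac{i \sqrt{6}}{12}\right) - \frac{3}{851} = \frac{3619 i \sqrt{6}}{12} - \frac{3}{851} = - \frac{3}{851} + \frac{3619 i \sqrt{6}}{12}$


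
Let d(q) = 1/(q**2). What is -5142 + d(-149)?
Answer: -114157541/22201 ≈ -5142.0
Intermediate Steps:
d(q) = q**(-2)
-5142 + d(-149) = -5142 + (-149)**(-2) = -5142 + 1/22201 = -114157541/22201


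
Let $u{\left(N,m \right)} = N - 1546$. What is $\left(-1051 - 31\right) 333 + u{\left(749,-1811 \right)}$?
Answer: $-361103$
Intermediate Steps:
$u{\left(N,m \right)} = -1546 + N$
$\left(-1051 - 31\right) 333 + u{\left(749,-1811 \right)} = \left(-1051 - 31\right) 333 + \left(-1546 + 749\right) = \left(-1082\right) 333 - 797 = -360306 - 797 = -361103$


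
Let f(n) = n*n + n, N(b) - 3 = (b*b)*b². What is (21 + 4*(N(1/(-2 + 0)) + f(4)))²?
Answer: 205209/16 ≈ 12826.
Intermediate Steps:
N(b) = 3 + b⁴ (N(b) = 3 + (b*b)*b² = 3 + b²*b² = 3 + b⁴)
f(n) = n + n² (f(n) = n² + n = n + n²)
(21 + 4*(N(1/(-2 + 0)) + f(4)))² = (21 + 4*((3 + (1/(-2 + 0))⁴) + 4*(1 + 4)))² = (21 + 4*((3 + (1/(-2))⁴) + 4*5))² = (21 + 4*((3 + (-½)⁴) + 20))² = (21 + 4*((3 + 1/16) + 20))² = (21 + 4*(49/16 + 20))² = (21 + 4*(369/16))² = (21 + 369/4)² = (453/4)² = 205209/16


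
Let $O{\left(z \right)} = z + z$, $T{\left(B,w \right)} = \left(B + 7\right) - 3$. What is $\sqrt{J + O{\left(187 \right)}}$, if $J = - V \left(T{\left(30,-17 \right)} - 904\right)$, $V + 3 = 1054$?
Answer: $2 \sqrt{228686} \approx 956.42$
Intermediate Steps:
$T{\left(B,w \right)} = 4 + B$ ($T{\left(B,w \right)} = \left(7 + B\right) - 3 = 4 + B$)
$V = 1051$ ($V = -3 + 1054 = 1051$)
$O{\left(z \right)} = 2 z$
$J = 914370$ ($J = - 1051 \left(\left(4 + 30\right) - 904\right) = - 1051 \left(34 - 904\right) = - 1051 \left(-870\right) = \left(-1\right) \left(-914370\right) = 914370$)
$\sqrt{J + O{\left(187 \right)}} = \sqrt{914370 + 2 \cdot 187} = \sqrt{914370 + 374} = \sqrt{914744} = 2 \sqrt{228686}$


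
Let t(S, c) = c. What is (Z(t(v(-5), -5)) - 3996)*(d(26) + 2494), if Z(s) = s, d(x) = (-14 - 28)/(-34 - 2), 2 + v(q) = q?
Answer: -59898971/6 ≈ -9.9832e+6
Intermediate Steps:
v(q) = -2 + q
d(x) = 7/6 (d(x) = -42/(-36) = -42*(-1/36) = 7/6)
(Z(t(v(-5), -5)) - 3996)*(d(26) + 2494) = (-5 - 3996)*(7/6 + 2494) = -4001*14971/6 = -59898971/6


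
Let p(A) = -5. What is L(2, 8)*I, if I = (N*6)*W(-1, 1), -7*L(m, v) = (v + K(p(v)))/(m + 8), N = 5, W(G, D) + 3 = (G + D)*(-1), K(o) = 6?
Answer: 18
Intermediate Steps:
W(G, D) = -3 - D - G (W(G, D) = -3 + (G + D)*(-1) = -3 + (D + G)*(-1) = -3 + (-D - G) = -3 - D - G)
L(m, v) = -(6 + v)/(7*(8 + m)) (L(m, v) = -(v + 6)/(7*(m + 8)) = -(6 + v)/(7*(8 + m)))
I = -90 (I = (5*6)*(-3 - 1*1 - 1*(-1)) = 30*(-3 - 1 + 1) = 30*(-3) = -90)
L(2, 8)*I = ((-6 - 1*8)/(7*(8 + 2)))*(-90) = ((⅐)*(-6 - 8)/10)*(-90) = ((⅐)*(⅒)*(-14))*(-90) = -⅕*(-90) = 18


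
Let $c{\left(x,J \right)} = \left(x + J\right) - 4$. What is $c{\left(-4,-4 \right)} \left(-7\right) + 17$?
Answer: $101$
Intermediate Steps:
$c{\left(x,J \right)} = -4 + J + x$ ($c{\left(x,J \right)} = \left(J + x\right) - 4 = -4 + J + x$)
$c{\left(-4,-4 \right)} \left(-7\right) + 17 = \left(-4 - 4 - 4\right) \left(-7\right) + 17 = \left(-12\right) \left(-7\right) + 17 = 84 + 17 = 101$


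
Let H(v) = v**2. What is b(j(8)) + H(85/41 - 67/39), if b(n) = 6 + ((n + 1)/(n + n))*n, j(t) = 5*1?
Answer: 23333833/2556801 ≈ 9.1262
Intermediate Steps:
j(t) = 5
b(n) = 13/2 + n/2 (b(n) = 6 + ((1 + n)/((2*n)))*n = 6 + ((1 + n)*(1/(2*n)))*n = 6 + ((1 + n)/(2*n))*n = 6 + (1/2 + n/2) = 13/2 + n/2)
b(j(8)) + H(85/41 - 67/39) = (13/2 + (1/2)*5) + (85/41 - 67/39)**2 = (13/2 + 5/2) + (85*(1/41) - 67*1/39)**2 = 9 + (85/41 - 67/39)**2 = 9 + (568/1599)**2 = 9 + 322624/2556801 = 23333833/2556801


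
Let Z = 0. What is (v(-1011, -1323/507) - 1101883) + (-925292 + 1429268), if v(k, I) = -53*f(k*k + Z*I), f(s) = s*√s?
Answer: -54768907450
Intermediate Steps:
f(s) = s^(3/2)
v(k, I) = -53*(k²)^(3/2) (v(k, I) = -53*(k*k + 0*I)^(3/2) = -53*(k² + 0)^(3/2) = -53*(k²)^(3/2))
(v(-1011, -1323/507) - 1101883) + (-925292 + 1429268) = (-53*((-1011)²)^(3/2) - 1101883) + (-925292 + 1429268) = (-53*1022121^(3/2) - 1101883) + 503976 = (-53*1033364331 - 1101883) + 503976 = (-54768309543 - 1101883) + 503976 = -54769411426 + 503976 = -54768907450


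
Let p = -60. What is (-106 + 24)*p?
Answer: 4920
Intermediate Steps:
(-106 + 24)*p = (-106 + 24)*(-60) = -82*(-60) = 4920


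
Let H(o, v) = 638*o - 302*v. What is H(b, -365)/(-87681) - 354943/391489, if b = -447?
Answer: 37371592301/34326147009 ≈ 1.0887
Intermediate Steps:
H(o, v) = -302*v + 638*o
H(b, -365)/(-87681) - 354943/391489 = (-302*(-365) + 638*(-447))/(-87681) - 354943/391489 = (110230 - 285186)*(-1/87681) - 354943*1/391489 = -174956*(-1/87681) - 354943/391489 = 174956/87681 - 354943/391489 = 37371592301/34326147009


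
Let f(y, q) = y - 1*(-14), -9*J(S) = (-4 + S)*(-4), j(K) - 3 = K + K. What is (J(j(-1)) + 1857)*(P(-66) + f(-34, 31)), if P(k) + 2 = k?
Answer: -489896/3 ≈ -1.6330e+5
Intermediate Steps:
j(K) = 3 + 2*K (j(K) = 3 + (K + K) = 3 + 2*K)
P(k) = -2 + k
J(S) = -16/9 + 4*S/9 (J(S) = -(-4 + S)*(-4)/9 = -(16 - 4*S)/9 = -16/9 + 4*S/9)
f(y, q) = 14 + y (f(y, q) = y + 14 = 14 + y)
(J(j(-1)) + 1857)*(P(-66) + f(-34, 31)) = ((-16/9 + 4*(3 + 2*(-1))/9) + 1857)*((-2 - 66) + (14 - 34)) = ((-16/9 + 4*(3 - 2)/9) + 1857)*(-68 - 20) = ((-16/9 + (4/9)*1) + 1857)*(-88) = ((-16/9 + 4/9) + 1857)*(-88) = (-4/3 + 1857)*(-88) = (5567/3)*(-88) = -489896/3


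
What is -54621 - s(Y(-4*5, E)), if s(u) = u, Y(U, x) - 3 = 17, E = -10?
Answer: -54641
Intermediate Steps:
Y(U, x) = 20 (Y(U, x) = 3 + 17 = 20)
-54621 - s(Y(-4*5, E)) = -54621 - 1*20 = -54621 - 20 = -54641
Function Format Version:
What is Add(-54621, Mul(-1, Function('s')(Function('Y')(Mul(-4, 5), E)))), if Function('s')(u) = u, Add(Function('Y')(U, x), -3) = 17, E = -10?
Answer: -54641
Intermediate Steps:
Function('Y')(U, x) = 20 (Function('Y')(U, x) = Add(3, 17) = 20)
Add(-54621, Mul(-1, Function('s')(Function('Y')(Mul(-4, 5), E)))) = Add(-54621, Mul(-1, 20)) = Add(-54621, -20) = -54641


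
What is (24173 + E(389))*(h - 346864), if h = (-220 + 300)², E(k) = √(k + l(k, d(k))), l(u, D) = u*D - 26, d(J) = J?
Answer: -8230036272 - 680928*√37921 ≈ -8.3626e+9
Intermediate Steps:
l(u, D) = -26 + D*u (l(u, D) = D*u - 26 = -26 + D*u)
E(k) = √(-26 + k + k²) (E(k) = √(k + (-26 + k*k)) = √(k + (-26 + k²)) = √(-26 + k + k²))
h = 6400 (h = 80² = 6400)
(24173 + E(389))*(h - 346864) = (24173 + √(-26 + 389 + 389²))*(6400 - 346864) = (24173 + √(-26 + 389 + 151321))*(-340464) = (24173 + √151684)*(-340464) = (24173 + 2*√37921)*(-340464) = -8230036272 - 680928*√37921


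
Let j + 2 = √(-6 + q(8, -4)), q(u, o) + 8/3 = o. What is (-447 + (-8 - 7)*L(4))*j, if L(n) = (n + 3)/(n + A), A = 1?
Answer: 936 - 156*I*√114 ≈ 936.0 - 1665.6*I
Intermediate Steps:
q(u, o) = -8/3 + o
L(n) = (3 + n)/(1 + n) (L(n) = (n + 3)/(n + 1) = (3 + n)/(1 + n))
j = -2 + I*√114/3 (j = -2 + √(-6 + (-8/3 - 4)) = -2 + √(-6 - 20/3) = -2 + √(-38/3) = -2 + I*√114/3 ≈ -2.0 + 3.559*I)
(-447 + (-8 - 7)*L(4))*j = (-447 + (-8 - 7)*((3 + 4)/(1 + 4)))*(-2 + I*√114/3) = (-447 - 15*7/5)*(-2 + I*√114/3) = (-447 - 21)*(-2 + I*√114/3) = -468*(-2 + I*√114/3) = 936 - 156*I*√114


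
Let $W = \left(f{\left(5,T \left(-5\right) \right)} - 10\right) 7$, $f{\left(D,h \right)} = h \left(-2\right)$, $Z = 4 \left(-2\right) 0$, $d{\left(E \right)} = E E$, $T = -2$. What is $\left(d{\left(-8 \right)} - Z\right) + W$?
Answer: $-146$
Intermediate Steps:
$d{\left(E \right)} = E^{2}$
$Z = 0$ ($Z = \left(-8\right) 0 = 0$)
$f{\left(D,h \right)} = - 2 h$
$W = -210$ ($W = \left(- 2 \left(\left(-2\right) \left(-5\right)\right) - 10\right) 7 = \left(\left(-2\right) 10 - 10\right) 7 = \left(-20 - 10\right) 7 = \left(-30\right) 7 = -210$)
$\left(d{\left(-8 \right)} - Z\right) + W = \left(\left(-8\right)^{2} - 0\right) - 210 = \left(64 + 0\right) - 210 = 64 - 210 = -146$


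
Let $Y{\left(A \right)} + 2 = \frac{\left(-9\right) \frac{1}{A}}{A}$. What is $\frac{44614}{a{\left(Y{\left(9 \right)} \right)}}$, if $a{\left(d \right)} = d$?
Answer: $- \frac{401526}{19} \approx -21133.0$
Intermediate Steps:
$Y{\left(A \right)} = -2 - \frac{9}{A^{2}}$ ($Y{\left(A \right)} = -2 + \frac{\left(-9\right) \frac{1}{A}}{A} = -2 - \frac{9}{A^{2}}$)
$\frac{44614}{a{\left(Y{\left(9 \right)} \right)}} = \frac{44614}{-2 - \frac{9}{81}} = \frac{44614}{-2 - \frac{1}{9}} = \frac{44614}{- \frac{19}{9}} = 44614 \left(- \frac{9}{19}\right) = - \frac{401526}{19}$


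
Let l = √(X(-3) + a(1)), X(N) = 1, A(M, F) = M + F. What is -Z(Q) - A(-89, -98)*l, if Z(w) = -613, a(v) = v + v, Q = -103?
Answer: 613 + 187*√3 ≈ 936.89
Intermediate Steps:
A(M, F) = F + M
a(v) = 2*v
l = √3 (l = √(1 + 2*1) = √(1 + 2) = √3 ≈ 1.7320)
-Z(Q) - A(-89, -98)*l = -1*(-613) - (-98 - 89)*√3 = 613 - (-187)*√3 = 613 + 187*√3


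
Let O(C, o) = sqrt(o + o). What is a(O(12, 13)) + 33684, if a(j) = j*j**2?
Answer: 33684 + 26*sqrt(26) ≈ 33817.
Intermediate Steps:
O(C, o) = sqrt(2)*sqrt(o) (O(C, o) = sqrt(2*o) = sqrt(2)*sqrt(o))
a(j) = j**3
a(O(12, 13)) + 33684 = (sqrt(2)*sqrt(13))**3 + 33684 = (sqrt(26))**3 + 33684 = 26*sqrt(26) + 33684 = 33684 + 26*sqrt(26)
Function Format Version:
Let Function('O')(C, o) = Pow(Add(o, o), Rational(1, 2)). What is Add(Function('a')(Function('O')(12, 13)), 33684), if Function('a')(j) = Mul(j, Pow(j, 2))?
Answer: Add(33684, Mul(26, Pow(26, Rational(1, 2)))) ≈ 33817.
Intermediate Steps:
Function('O')(C, o) = Mul(Pow(2, Rational(1, 2)), Pow(o, Rational(1, 2))) (Function('O')(C, o) = Pow(Mul(2, o), Rational(1, 2)) = Mul(Pow(2, Rational(1, 2)), Pow(o, Rational(1, 2))))
Function('a')(j) = Pow(j, 3)
Add(Function('a')(Function('O')(12, 13)), 33684) = Add(Pow(Mul(Pow(2, Rational(1, 2)), Pow(13, Rational(1, 2))), 3), 33684) = Add(Pow(Pow(26, Rational(1, 2)), 3), 33684) = Add(Mul(26, Pow(26, Rational(1, 2))), 33684) = Add(33684, Mul(26, Pow(26, Rational(1, 2))))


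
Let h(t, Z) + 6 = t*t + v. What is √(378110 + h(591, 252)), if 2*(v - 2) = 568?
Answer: √727671 ≈ 853.04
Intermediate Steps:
v = 286 (v = 2 + (½)*568 = 2 + 284 = 286)
h(t, Z) = 280 + t² (h(t, Z) = -6 + (t*t + 286) = -6 + (t² + 286) = -6 + (286 + t²) = 280 + t²)
√(378110 + h(591, 252)) = √(378110 + (280 + 591²)) = √(378110 + (280 + 349281)) = √(378110 + 349561) = √727671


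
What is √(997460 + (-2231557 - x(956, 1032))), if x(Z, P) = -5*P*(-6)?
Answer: I*√1265057 ≈ 1124.7*I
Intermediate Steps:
x(Z, P) = 30*P
√(997460 + (-2231557 - x(956, 1032))) = √(997460 + (-2231557 - 30*1032)) = √(997460 + (-2231557 - 1*30960)) = √(997460 + (-2231557 - 30960)) = √(997460 - 2262517) = √(-1265057) = I*√1265057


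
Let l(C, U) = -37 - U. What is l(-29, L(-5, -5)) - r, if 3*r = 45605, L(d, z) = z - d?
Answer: -45716/3 ≈ -15239.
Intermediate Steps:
r = 45605/3 (r = (⅓)*45605 = 45605/3 ≈ 15202.)
l(-29, L(-5, -5)) - r = (-37 - (-5 - 1*(-5))) - 1*45605/3 = (-37 - (-5 + 5)) - 45605/3 = (-37 - 1*0) - 45605/3 = (-37 + 0) - 45605/3 = -37 - 45605/3 = -45716/3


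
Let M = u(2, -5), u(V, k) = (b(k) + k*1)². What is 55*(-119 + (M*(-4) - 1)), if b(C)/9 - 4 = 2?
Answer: -534820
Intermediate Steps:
b(C) = 54 (b(C) = 36 + 9*2 = 36 + 18 = 54)
u(V, k) = (54 + k)² (u(V, k) = (54 + k*1)² = (54 + k)²)
M = 2401 (M = (54 - 5)² = 49² = 2401)
55*(-119 + (M*(-4) - 1)) = 55*(-119 + (2401*(-4) - 1)) = 55*(-119 + (-9604 - 1)) = 55*(-119 - 9605) = 55*(-9724) = -534820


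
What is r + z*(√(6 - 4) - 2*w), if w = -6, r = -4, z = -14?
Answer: -172 - 14*√2 ≈ -191.80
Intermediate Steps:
r + z*(√(6 - 4) - 2*w) = -4 - 14*(√(6 - 4) - 2*(-6)) = -4 - 14*(√2 + 12) = -4 - 14*(12 + √2) = -4 + (-168 - 14*√2) = -172 - 14*√2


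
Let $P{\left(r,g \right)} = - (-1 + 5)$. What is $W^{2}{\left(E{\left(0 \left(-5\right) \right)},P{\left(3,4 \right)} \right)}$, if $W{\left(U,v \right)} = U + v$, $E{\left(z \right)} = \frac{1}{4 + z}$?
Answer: $\frac{225}{16} \approx 14.063$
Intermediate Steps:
$P{\left(r,g \right)} = -4$ ($P{\left(r,g \right)} = \left(-1\right) 4 = -4$)
$W^{2}{\left(E{\left(0 \left(-5\right) \right)},P{\left(3,4 \right)} \right)} = \left(\frac{1}{4 + 0 \left(-5\right)} - 4\right)^{2} = \left(\frac{1}{4 + 0} - 4\right)^{2} = \left(\frac{1}{4} - 4\right)^{2} = \left(- \frac{15}{4}\right)^{2} = \frac{225}{16}$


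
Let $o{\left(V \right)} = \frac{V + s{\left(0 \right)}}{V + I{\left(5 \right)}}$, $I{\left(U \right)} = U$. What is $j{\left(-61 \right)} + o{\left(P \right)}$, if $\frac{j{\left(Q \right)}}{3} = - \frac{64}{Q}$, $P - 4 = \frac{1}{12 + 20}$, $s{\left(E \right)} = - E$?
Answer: $\frac{63357}{17629} \approx 3.5939$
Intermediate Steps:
$P = \frac{129}{32}$ ($P = 4 + \frac{1}{12 + 20} = 4 + \frac{1}{32} = \frac{129}{32} \approx 4.0313$)
$j{\left(Q \right)} = - \frac{192}{Q}$ ($j{\left(Q \right)} = 3 \left(- \frac{64}{Q}\right) = - \frac{192}{Q}$)
$o{\left(V \right)} = \frac{V}{5 + V}$ ($o{\left(V \right)} = \frac{V - 0}{V + 5} = \frac{V + 0}{5 + V} = \frac{V}{5 + V}$)
$j{\left(-61 \right)} + o{\left(P \right)} = - \frac{192}{-61} + \frac{129}{32 \left(5 + \frac{129}{32}\right)} = \left(-192\right) \left(- \frac{1}{61}\right) + \frac{129}{32 \cdot \frac{289}{32}} = \frac{192}{61} + \frac{129}{32} \cdot \frac{32}{289} = \frac{192}{61} + \frac{129}{289} = \frac{63357}{17629}$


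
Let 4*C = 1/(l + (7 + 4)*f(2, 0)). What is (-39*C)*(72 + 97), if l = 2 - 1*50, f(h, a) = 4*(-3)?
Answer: 2197/240 ≈ 9.1542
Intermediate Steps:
f(h, a) = -12
l = -48 (l = 2 - 50 = -48)
C = -1/720 (C = 1/(4*(-48 + (7 + 4)*(-12))) = 1/(4*(-48 + 11*(-12))) = 1/(4*(-48 - 132)) = (¼)/(-180) = (¼)*(-1/180) = -1/720 ≈ -0.0013889)
(-39*C)*(72 + 97) = (-39*(-1/720))*(72 + 97) = (13/240)*169 = 2197/240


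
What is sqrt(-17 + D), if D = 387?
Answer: sqrt(370) ≈ 19.235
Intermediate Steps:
sqrt(-17 + D) = sqrt(-17 + 387) = sqrt(370)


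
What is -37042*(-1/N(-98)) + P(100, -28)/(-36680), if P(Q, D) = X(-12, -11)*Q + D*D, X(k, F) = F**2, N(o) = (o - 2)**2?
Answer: 15373257/4585000 ≈ 3.3529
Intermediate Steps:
N(o) = (-2 + o)**2
P(Q, D) = D**2 + 121*Q (P(Q, D) = (-11)**2*Q + D*D = 121*Q + D**2 = D**2 + 121*Q)
-37042*(-1/N(-98)) + P(100, -28)/(-36680) = -37042*(-1/(-2 - 98)**2) + ((-28)**2 + 121*100)/(-36680) = -37042/((-1*(-100)**2)) + (784 + 12100)*(-1/36680) = -37042/((-1*10000)) + 12884*(-1/36680) = -37042/(-10000) - 3221/9170 = -37042*(-1/10000) - 3221/9170 = 18521/5000 - 3221/9170 = 15373257/4585000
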